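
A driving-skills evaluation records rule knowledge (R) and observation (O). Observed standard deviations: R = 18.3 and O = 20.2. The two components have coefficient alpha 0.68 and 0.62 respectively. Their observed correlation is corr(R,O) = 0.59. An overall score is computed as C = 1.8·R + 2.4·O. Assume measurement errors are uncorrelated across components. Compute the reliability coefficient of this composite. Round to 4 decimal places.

Var(C) = 1.8²·18.3² + 2.4²·20.2² + 2·[4.32·18.3·20.2·0.59] = 3435.35 + 1884.38 = 5319.73.
Under uncorrelated errors the observed covariances equal the true-score covariances, so only the own-variance terms attenuate.
True-score variance = [1.8²·18.3²·0.68 + 2.4²·20.2²·0.62] + 1884.38 = 2195.02 + 1884.38 = 4079.4.
Reliability = 4079.4 / 5319.73 = 0.7668.

0.7668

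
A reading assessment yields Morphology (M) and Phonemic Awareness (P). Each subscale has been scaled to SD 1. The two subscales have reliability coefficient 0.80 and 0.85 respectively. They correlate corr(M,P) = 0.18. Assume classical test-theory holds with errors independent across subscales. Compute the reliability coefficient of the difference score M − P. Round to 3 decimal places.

0.787

Var(M−P) = 1 + 1 − 2·0.18 = 2 − 0.36 = 1.64.
Because errors are independent across components, Cov(Tᵢ,Tⱼ) = Cov(Xᵢ,Xⱼ); the off-diagonal part of the true-score variance is the same as above.
True-score variance = [0.80 + 0.85] − 0.36 = 1.65 − 0.36 = 1.29.
Reliability = 1.29 / 1.64 = 0.787.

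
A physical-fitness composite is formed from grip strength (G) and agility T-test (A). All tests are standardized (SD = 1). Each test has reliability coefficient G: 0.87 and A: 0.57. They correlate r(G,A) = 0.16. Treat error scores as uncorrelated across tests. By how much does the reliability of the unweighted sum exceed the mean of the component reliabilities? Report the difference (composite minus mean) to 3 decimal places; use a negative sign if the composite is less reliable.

0.039

Var(sum) = 2 + 0.32 = 2.32; true-score variance = 1.44 + 0.32 = 1.76; composite reliability = 0.7586.
Mean component reliability = 0.7200.
Difference = 0.7586 − 0.7200 = 0.039.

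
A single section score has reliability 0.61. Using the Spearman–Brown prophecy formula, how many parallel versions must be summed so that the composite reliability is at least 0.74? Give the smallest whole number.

k ≥ ρ*(1−ρ₁)/(ρ₁(1−ρ*)) = 0.74·0.39 / (0.61·0.26) = 1.820.
Smallest integer k = 2.

2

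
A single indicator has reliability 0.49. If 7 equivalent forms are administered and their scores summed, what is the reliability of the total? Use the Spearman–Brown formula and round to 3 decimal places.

ρ_k = kρ / (1 + (k−1)ρ) = 7·0.49 / (1 + 6·0.49) = 3.430 / 3.940 = 0.871.

0.871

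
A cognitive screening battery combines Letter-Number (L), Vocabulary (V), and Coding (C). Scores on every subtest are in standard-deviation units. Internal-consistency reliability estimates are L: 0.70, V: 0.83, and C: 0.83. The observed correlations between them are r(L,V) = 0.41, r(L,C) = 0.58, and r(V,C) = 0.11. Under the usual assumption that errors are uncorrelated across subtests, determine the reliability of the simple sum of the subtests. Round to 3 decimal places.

Var(L+V+C) = 3 + 2·[0.41 + 0.58 + 0.11] = 3 + 2.2 = 5.2.
Under uncorrelated errors the observed covariances equal the true-score covariances, so only the own-variance terms attenuate.
True-score variance = [0.70 + 0.83 + 0.83] + 2.2 = 2.36 + 2.2 = 4.56.
Reliability = 4.56 / 5.2 = 0.877.

0.877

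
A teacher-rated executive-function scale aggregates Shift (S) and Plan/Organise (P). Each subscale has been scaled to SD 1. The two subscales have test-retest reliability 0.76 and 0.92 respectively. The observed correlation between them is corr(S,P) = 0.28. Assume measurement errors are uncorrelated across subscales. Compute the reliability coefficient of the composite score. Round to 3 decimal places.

0.875

Var(S+P) = 2 + 2·[0.28] = 2 + 0.56 = 2.56.
Under uncorrelated errors the observed covariances equal the true-score covariances, so only the own-variance terms attenuate.
True-score variance = [0.76 + 0.92] + 0.56 = 1.68 + 0.56 = 2.24.
Reliability = 2.24 / 2.56 = 0.875.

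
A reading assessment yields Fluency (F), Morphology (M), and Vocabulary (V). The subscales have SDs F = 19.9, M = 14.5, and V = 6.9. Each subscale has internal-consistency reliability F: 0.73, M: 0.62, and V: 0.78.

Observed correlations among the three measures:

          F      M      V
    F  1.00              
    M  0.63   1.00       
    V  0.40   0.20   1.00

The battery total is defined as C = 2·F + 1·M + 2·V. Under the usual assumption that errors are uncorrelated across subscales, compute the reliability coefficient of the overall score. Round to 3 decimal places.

0.830

Var(C) = 2²·19.9² + 14.5² + 2²·6.9² + 2·[2·19.9·14.5·0.63 + 4·19.9·6.9·0.40 + 2·14.5·6.9·0.20] = 1984.73 + 1246.58 = 3231.31.
With uncorrelated errors the cross-covariances are all true-score covariance, so they carry over unchanged; only the diagonal terms shrink to ρᵢσᵢ².
True-score variance = [2²·19.9²·0.73 + 14.5²·0.62 + 2²·6.9²·0.78] + 1246.58 = 1435.25 + 1246.58 = 2681.83.
Reliability = 2681.83 / 3231.31 = 0.830.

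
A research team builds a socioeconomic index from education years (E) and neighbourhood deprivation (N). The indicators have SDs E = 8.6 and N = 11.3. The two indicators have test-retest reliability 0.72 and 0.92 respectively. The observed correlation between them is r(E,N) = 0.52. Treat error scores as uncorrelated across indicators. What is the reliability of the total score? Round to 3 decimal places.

0.898

Var(E+N) = 8.6² + 11.3² + 2·[8.6·11.3·0.52] = 201.65 + 101.067 = 302.717.
Under uncorrelated errors the observed covariances equal the true-score covariances, so only the own-variance terms attenuate.
True-score variance = [8.6²·0.72 + 11.3²·0.92] + 101.067 = 170.726 + 101.067 = 271.793.
Reliability = 271.793 / 302.717 = 0.898.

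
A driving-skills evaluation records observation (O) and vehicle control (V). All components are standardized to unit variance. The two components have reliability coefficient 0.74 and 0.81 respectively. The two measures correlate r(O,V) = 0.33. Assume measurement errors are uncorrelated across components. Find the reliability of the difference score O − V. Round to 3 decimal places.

0.664

Var(O−V) = 1 + 1 − 2·0.33 = 2 − 0.66 = 1.34.
Under uncorrelated errors the observed covariances equal the true-score covariances, so only the own-variance terms attenuate.
True-score variance = [0.74 + 0.81] − 0.66 = 1.55 − 0.66 = 0.89.
Reliability = 0.89 / 1.34 = 0.664.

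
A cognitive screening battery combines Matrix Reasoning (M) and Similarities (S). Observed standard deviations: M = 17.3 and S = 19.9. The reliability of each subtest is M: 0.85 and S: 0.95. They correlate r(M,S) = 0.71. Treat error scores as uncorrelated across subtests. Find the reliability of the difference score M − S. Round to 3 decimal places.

Var(M−S) = 17.3² + 19.9² − 2·17.3·19.9·0.71 = 695.3 − 488.863 = 206.437.
With uncorrelated errors the cross-covariances are all true-score covariance, so they carry over unchanged; only the diagonal terms shrink to ρᵢσᵢ².
True-score variance = [17.3²·0.85 + 19.9²·0.95] − 488.863 = 630.606 − 488.863 = 141.743.
Reliability = 141.743 / 206.437 = 0.687.

0.687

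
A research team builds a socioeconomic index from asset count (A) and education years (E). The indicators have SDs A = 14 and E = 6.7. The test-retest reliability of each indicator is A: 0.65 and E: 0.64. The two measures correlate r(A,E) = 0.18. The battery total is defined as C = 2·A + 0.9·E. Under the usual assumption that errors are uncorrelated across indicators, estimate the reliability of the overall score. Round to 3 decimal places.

Var(C) = 2²·14² + 0.9²·6.7² + 2·[1.8·14·6.7·0.18] = 820.361 + 60.7824 = 881.143.
Because errors are independent across components, Cov(Tᵢ,Tⱼ) = Cov(Xᵢ,Xⱼ); the off-diagonal part of the true-score variance is the same as above.
True-score variance = [2²·14²·0.65 + 0.9²·6.7²·0.64] + 60.7824 = 532.871 + 60.7824 = 593.653.
Reliability = 593.653 / 881.143 = 0.674.

0.674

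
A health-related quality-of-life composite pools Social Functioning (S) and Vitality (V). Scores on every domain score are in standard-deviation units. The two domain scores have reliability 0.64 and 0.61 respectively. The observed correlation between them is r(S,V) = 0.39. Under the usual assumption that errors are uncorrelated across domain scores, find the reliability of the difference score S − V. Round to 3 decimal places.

0.385

Var(S−V) = 1 + 1 − 2·0.39 = 2 − 0.78 = 1.22.
With uncorrelated errors the cross-covariances are all true-score covariance, so they carry over unchanged; only the diagonal terms shrink to ρᵢσᵢ².
True-score variance = [0.64 + 0.61] − 0.78 = 1.25 − 0.78 = 0.47.
Reliability = 0.47 / 1.22 = 0.385.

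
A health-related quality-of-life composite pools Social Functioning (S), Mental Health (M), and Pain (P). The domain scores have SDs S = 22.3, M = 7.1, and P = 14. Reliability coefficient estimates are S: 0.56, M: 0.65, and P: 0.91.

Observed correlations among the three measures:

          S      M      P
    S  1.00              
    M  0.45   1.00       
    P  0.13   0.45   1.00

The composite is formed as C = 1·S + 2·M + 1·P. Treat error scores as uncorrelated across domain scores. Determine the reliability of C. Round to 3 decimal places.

0.787

Var(C) = 22.3² + 2²·7.1² + 14² + 2·[2·22.3·7.1·0.45 + 22.3·14·0.13 + 2·7.1·14·0.45] = 894.93 + 545.086 = 1440.02.
With uncorrelated errors the cross-covariances are all true-score covariance, so they carry over unchanged; only the diagonal terms shrink to ρᵢσᵢ².
True-score variance = [22.3²·0.56 + 2²·7.1²·0.65 + 14²·0.91] + 545.086 = 587.908 + 545.086 = 1132.99.
Reliability = 1132.99 / 1440.02 = 0.787.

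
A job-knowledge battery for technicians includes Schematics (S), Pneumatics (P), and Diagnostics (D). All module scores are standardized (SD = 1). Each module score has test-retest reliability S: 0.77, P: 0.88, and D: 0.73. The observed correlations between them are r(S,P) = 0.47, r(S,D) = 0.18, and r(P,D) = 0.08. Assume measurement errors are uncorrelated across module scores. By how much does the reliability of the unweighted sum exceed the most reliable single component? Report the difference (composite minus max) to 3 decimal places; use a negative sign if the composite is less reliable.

-0.019

Var(sum) = 3 + 1.46 = 4.46; true-score variance = 2.38 + 1.46 = 3.84; composite reliability = 0.8610.
Max component reliability = 0.8800.
Difference = 0.8610 − 0.8800 = -0.019.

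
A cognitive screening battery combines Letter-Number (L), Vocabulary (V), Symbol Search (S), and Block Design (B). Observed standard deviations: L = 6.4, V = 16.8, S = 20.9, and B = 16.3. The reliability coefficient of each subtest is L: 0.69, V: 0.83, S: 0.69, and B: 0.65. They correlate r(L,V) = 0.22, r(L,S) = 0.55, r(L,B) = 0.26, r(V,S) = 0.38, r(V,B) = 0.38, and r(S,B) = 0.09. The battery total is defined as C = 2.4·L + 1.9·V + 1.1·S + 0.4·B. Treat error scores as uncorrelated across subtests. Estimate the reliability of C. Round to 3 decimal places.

Var(C) = 2.4²·6.4² + 1.9²·16.8² + 1.1²·20.9² + 0.4²·16.3² + 2·[4.56·6.4·16.8·0.22 + 2.64·6.4·20.9·0.55 + 0.96·6.4·16.3·0.26 + 2.09·16.8·20.9·0.38 + 0.76·16.8·16.3·0.38 + 0.44·20.9·16.3·0.09] = 1825.87 + 1399.11 = 3224.98.
With uncorrelated errors the cross-covariances are all true-score covariance, so they carry over unchanged; only the diagonal terms shrink to ρᵢσᵢ².
True-score variance = [2.4²·6.4²·0.69 + 1.9²·16.8²·0.83 + 1.1²·20.9²·0.69 + 0.4²·16.3²·0.65] + 1399.11 = 1400.79 + 1399.11 = 2799.91.
Reliability = 2799.91 / 3224.98 = 0.868.

0.868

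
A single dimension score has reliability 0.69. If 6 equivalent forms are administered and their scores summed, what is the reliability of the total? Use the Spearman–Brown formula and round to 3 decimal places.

0.930

ρ_k = kρ / (1 + (k−1)ρ) = 6·0.69 / (1 + 5·0.69) = 4.140 / 4.450 = 0.930.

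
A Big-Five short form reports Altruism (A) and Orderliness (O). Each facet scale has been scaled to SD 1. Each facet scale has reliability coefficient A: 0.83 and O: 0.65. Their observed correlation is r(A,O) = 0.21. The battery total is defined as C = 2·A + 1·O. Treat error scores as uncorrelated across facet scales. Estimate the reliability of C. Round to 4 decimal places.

Var(C) = 2² + 1 + 2·[2·0.21] = 5 + 0.84 = 5.84.
With uncorrelated errors the cross-covariances are all true-score covariance, so they carry over unchanged; only the diagonal terms shrink to ρᵢσᵢ².
True-score variance = [2²·0.83 + 0.65] + 0.84 = 3.97 + 0.84 = 4.81.
Reliability = 4.81 / 5.84 = 0.8236.

0.8236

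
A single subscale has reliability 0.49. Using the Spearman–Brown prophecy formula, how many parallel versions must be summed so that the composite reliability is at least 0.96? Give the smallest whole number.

25

k ≥ ρ*(1−ρ₁)/(ρ₁(1−ρ*)) = 0.96·0.51 / (0.49·0.04) = 24.980.
Smallest integer k = 25.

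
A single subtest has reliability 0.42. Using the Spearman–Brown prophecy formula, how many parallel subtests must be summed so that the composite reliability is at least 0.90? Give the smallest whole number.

13

k ≥ ρ*(1−ρ₁)/(ρ₁(1−ρ*)) = 0.90·0.58 / (0.42·0.10) = 12.429.
Smallest integer k = 13.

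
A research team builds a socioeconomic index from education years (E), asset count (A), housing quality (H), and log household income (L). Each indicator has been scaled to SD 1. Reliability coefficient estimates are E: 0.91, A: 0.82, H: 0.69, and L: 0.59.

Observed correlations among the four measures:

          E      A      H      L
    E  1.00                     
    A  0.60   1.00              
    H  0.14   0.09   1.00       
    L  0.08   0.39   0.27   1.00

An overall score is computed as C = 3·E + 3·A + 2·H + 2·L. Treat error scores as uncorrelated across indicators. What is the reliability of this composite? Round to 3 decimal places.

0.888

Var(C) = 3² + 3² + 2² + 2² + 2·[9·0.60 + 6·0.14 + 6·0.08 + 6·0.09 + 6·0.39 + 4·0.27] = 26 + 21.36 = 47.36.
Because errors are independent across components, Cov(Tᵢ,Tⱼ) = Cov(Xᵢ,Xⱼ); the off-diagonal part of the true-score variance is the same as above.
True-score variance = [3²·0.91 + 3²·0.82 + 2²·0.69 + 2²·0.59] + 21.36 = 20.69 + 21.36 = 42.05.
Reliability = 42.05 / 47.36 = 0.888.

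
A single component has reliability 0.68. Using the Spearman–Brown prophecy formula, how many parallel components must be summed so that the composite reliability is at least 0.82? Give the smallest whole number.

k ≥ ρ*(1−ρ₁)/(ρ₁(1−ρ*)) = 0.82·0.32 / (0.68·0.18) = 2.144.
Smallest integer k = 3.

3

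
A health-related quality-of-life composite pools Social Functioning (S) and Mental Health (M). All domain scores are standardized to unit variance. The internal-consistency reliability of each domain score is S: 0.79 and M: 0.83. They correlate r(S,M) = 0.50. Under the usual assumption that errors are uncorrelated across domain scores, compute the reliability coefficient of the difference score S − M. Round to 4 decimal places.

0.6200

Var(S−M) = 1 + 1 − 2·0.50 = 2 − 1 = 1.
Under uncorrelated errors the observed covariances equal the true-score covariances, so only the own-variance terms attenuate.
True-score variance = [0.79 + 0.83] − 1 = 1.62 − 1 = 0.62.
Reliability = 0.62 / 1 = 0.6200.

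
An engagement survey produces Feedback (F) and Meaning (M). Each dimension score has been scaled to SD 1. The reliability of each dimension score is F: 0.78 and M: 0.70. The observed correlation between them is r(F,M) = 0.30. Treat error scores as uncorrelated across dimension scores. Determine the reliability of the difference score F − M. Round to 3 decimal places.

Var(F−M) = 1 + 1 − 2·0.30 = 2 − 0.6 = 1.4.
Under uncorrelated errors the observed covariances equal the true-score covariances, so only the own-variance terms attenuate.
True-score variance = [0.78 + 0.70] − 0.6 = 1.48 − 0.6 = 0.88.
Reliability = 0.88 / 1.4 = 0.629.

0.629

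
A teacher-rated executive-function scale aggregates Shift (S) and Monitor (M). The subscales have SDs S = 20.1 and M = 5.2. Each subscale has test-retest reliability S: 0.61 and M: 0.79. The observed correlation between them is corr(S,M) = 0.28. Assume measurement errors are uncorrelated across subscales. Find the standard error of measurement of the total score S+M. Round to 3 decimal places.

12.777

Var(total) = 431.05 + 58.5312 = 489.581.
True-score variance = 267.808 + 58.5312 = 326.339, so reliability = 0.6666.
Error variance = 489.581 − 326.339 = 163.242; SEM = √163.242 = 12.777.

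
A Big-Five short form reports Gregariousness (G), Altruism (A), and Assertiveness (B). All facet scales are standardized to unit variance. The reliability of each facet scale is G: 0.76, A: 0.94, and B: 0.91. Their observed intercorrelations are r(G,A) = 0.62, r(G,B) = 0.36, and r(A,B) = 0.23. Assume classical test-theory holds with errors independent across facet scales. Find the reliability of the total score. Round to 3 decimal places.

Var(G+A+B) = 3 + 2·[0.62 + 0.36 + 0.23] = 3 + 2.42 = 5.42.
With uncorrelated errors the cross-covariances are all true-score covariance, so they carry over unchanged; only the diagonal terms shrink to ρᵢσᵢ².
True-score variance = [0.76 + 0.94 + 0.91] + 2.42 = 2.61 + 2.42 = 5.03.
Reliability = 5.03 / 5.42 = 0.928.

0.928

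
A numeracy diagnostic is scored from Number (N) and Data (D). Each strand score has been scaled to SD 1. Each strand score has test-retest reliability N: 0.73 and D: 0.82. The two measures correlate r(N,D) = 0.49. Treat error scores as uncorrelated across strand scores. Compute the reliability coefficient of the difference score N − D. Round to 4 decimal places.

0.5588

Var(N−D) = 1 + 1 − 2·0.49 = 2 − 0.98 = 1.02.
Under uncorrelated errors the observed covariances equal the true-score covariances, so only the own-variance terms attenuate.
True-score variance = [0.73 + 0.82] − 0.98 = 1.55 − 0.98 = 0.57.
Reliability = 0.57 / 1.02 = 0.5588.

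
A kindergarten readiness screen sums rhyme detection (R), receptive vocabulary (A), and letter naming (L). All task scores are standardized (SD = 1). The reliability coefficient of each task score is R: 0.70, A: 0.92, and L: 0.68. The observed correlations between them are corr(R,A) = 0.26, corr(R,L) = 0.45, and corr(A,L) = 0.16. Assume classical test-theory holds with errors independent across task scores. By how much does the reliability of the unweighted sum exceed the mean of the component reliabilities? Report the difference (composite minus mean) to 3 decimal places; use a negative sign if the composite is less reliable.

0.086

Var(sum) = 3 + 1.74 = 4.74; true-score variance = 2.3 + 1.74 = 4.04; composite reliability = 0.8523.
Mean component reliability = 0.7667.
Difference = 0.8523 − 0.7667 = 0.086.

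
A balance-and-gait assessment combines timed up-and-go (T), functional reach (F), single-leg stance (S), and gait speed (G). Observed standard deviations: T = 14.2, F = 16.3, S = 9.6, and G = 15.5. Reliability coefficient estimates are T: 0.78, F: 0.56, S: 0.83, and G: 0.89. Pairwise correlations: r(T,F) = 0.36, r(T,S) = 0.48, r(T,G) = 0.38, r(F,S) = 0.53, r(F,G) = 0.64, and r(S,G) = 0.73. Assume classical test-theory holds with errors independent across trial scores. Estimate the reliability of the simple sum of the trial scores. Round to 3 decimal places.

0.897

Var(T+F+S+G) = 14.2² + 16.3² + 9.6² + 15.5² + 2·[14.2·16.3·0.36 + 14.2·9.6·0.48 + 14.2·15.5·0.38 + 16.3·9.6·0.53 + 16.3·15.5·0.64 + 9.6·15.5·0.73] = 799.74 + 1171.3 = 1971.04.
Because errors are independent across components, Cov(Tᵢ,Tⱼ) = Cov(Xᵢ,Xⱼ); the off-diagonal part of the true-score variance is the same as above.
True-score variance = [14.2²·0.78 + 16.3²·0.56 + 9.6²·0.83 + 15.5²·0.89] + 1171.3 = 596.381 + 1171.3 = 1767.68.
Reliability = 1767.68 / 1971.04 = 0.897.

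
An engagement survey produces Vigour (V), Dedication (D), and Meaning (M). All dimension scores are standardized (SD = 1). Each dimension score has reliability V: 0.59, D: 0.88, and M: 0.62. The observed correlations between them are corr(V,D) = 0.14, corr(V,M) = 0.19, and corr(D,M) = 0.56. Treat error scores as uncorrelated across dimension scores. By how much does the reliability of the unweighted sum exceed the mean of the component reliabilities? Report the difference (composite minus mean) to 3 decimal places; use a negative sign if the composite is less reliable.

Var(sum) = 3 + 1.78 = 4.78; true-score variance = 2.09 + 1.78 = 3.87; composite reliability = 0.8096.
Mean component reliability = 0.6967.
Difference = 0.8096 − 0.6967 = 0.113.

0.113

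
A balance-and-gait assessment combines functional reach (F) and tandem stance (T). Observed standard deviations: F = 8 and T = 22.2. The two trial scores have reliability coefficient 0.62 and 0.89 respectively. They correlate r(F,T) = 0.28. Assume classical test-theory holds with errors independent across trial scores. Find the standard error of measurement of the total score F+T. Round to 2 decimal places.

8.86

Var(total) = 556.84 + 99.456 = 656.296.
True-score variance = 478.308 + 99.456 = 577.764, so reliability = 0.8803.
Error variance = 656.296 − 577.764 = 78.5324; SEM = √78.5324 = 8.86.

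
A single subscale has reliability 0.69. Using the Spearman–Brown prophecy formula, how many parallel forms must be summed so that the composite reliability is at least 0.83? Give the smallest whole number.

3

k ≥ ρ*(1−ρ₁)/(ρ₁(1−ρ*)) = 0.83·0.31 / (0.69·0.17) = 2.194.
Smallest integer k = 3.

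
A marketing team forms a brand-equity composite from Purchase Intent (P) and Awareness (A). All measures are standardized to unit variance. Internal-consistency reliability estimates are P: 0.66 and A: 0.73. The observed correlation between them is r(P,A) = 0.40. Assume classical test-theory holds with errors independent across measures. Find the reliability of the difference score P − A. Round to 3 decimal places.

0.492

Var(P−A) = 1 + 1 − 2·0.40 = 2 − 0.8 = 1.2.
Under uncorrelated errors the observed covariances equal the true-score covariances, so only the own-variance terms attenuate.
True-score variance = [0.66 + 0.73] − 0.8 = 1.39 − 0.8 = 0.59.
Reliability = 0.59 / 1.2 = 0.492.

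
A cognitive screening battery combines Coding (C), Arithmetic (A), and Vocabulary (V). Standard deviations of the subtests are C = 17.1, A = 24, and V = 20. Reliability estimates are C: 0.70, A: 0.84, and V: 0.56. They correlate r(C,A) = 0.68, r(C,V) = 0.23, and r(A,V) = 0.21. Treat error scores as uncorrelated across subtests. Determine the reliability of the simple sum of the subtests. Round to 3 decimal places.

Var(C+A+V) = 17.1² + 24² + 20² + 2·[17.1·24·0.68 + 17.1·20·0.23 + 24·20·0.21] = 1268.41 + 917.064 = 2185.47.
With uncorrelated errors the cross-covariances are all true-score covariance, so they carry over unchanged; only the diagonal terms shrink to ρᵢσᵢ².
True-score variance = [17.1²·0.70 + 24²·0.84 + 20²·0.56] + 917.064 = 912.527 + 917.064 = 1829.59.
Reliability = 1829.59 / 2185.47 = 0.837.

0.837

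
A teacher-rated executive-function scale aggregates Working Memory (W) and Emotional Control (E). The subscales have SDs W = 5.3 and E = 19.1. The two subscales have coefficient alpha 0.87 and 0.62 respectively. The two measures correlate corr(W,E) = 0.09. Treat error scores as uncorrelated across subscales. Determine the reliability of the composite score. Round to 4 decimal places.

Var(W+E) = 5.3² + 19.1² + 2·[5.3·19.1·0.09] = 392.9 + 18.2214 = 411.121.
Because errors are independent across components, Cov(Tᵢ,Tⱼ) = Cov(Xᵢ,Xⱼ); the off-diagonal part of the true-score variance is the same as above.
True-score variance = [5.3²·0.87 + 19.1²·0.62] + 18.2214 = 250.621 + 18.2214 = 268.842.
Reliability = 268.842 / 411.121 = 0.6539.

0.6539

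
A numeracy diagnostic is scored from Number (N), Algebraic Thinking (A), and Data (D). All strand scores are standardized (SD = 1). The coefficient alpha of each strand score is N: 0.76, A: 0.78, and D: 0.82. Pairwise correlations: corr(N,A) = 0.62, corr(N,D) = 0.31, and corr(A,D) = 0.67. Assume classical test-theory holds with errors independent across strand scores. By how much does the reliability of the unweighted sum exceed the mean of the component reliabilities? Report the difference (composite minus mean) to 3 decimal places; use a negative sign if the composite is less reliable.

0.110

Var(sum) = 3 + 3.2 = 6.2; true-score variance = 2.36 + 3.2 = 5.56; composite reliability = 0.8968.
Mean component reliability = 0.7867.
Difference = 0.8968 − 0.7867 = 0.110.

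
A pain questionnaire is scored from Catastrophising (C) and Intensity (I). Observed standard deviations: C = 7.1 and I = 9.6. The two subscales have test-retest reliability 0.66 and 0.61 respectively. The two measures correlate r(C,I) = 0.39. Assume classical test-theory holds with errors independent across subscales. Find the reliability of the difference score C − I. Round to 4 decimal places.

Var(C−I) = 7.1² + 9.6² − 2·7.1·9.6·0.39 = 142.57 − 53.1648 = 89.4052.
Under uncorrelated errors the observed covariances equal the true-score covariances, so only the own-variance terms attenuate.
True-score variance = [7.1²·0.66 + 9.6²·0.61] − 53.1648 = 89.4882 − 53.1648 = 36.3234.
Reliability = 36.3234 / 89.4052 = 0.4063.

0.4063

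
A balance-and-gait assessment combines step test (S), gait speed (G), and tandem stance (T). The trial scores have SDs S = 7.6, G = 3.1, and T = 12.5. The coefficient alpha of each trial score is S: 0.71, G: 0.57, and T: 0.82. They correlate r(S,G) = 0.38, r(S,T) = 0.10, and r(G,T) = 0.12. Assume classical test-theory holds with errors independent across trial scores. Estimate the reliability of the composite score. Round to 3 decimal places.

0.818

Var(S+G+T) = 7.6² + 3.1² + 12.5² + 2·[7.6·3.1·0.38 + 7.6·12.5·0.10 + 3.1·12.5·0.12] = 223.62 + 46.2056 = 269.826.
Under uncorrelated errors the observed covariances equal the true-score covariances, so only the own-variance terms attenuate.
True-score variance = [7.6²·0.71 + 3.1²·0.57 + 12.5²·0.82] + 46.2056 = 174.612 + 46.2056 = 220.818.
Reliability = 220.818 / 269.826 = 0.818.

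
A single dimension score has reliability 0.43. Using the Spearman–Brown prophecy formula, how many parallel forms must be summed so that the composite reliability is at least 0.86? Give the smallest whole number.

k ≥ ρ*(1−ρ₁)/(ρ₁(1−ρ*)) = 0.86·0.57 / (0.43·0.14) = 8.143.
Smallest integer k = 9.

9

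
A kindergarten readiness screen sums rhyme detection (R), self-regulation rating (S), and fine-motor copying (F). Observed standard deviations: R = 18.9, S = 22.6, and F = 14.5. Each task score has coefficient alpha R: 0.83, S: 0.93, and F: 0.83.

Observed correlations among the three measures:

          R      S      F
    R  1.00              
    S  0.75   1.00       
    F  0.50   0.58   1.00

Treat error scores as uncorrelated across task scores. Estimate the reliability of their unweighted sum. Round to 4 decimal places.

Var(R+S+F) = 18.9² + 22.6² + 14.5² + 2·[18.9·22.6·0.75 + 18.9·14.5·0.50 + 22.6·14.5·0.58] = 1078.22 + 1294.89 = 2373.11.
Because errors are independent across components, Cov(Tᵢ,Tⱼ) = Cov(Xᵢ,Xⱼ); the off-diagonal part of the true-score variance is the same as above.
True-score variance = [18.9²·0.83 + 22.6²·0.93 + 14.5²·0.83] + 1294.89 = 945.999 + 1294.89 = 2240.89.
Reliability = 2240.89 / 2373.11 = 0.9443.

0.9443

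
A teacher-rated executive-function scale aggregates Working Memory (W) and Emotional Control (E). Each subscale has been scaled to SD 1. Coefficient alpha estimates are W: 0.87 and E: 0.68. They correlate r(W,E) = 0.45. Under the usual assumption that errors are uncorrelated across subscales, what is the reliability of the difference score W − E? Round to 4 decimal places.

Var(W−E) = 1 + 1 − 2·0.45 = 2 − 0.9 = 1.1.
Because errors are independent across components, Cov(Tᵢ,Tⱼ) = Cov(Xᵢ,Xⱼ); the off-diagonal part of the true-score variance is the same as above.
True-score variance = [0.87 + 0.68] − 0.9 = 1.55 − 0.9 = 0.65.
Reliability = 0.65 / 1.1 = 0.5909.

0.5909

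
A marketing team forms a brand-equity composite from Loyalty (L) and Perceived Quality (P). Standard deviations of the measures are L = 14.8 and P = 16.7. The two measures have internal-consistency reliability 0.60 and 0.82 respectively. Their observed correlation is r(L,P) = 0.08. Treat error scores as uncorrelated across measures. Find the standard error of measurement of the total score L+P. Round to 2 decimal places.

Var(total) = 497.93 + 39.5456 = 537.476.
True-score variance = 360.114 + 39.5456 = 399.659, so reliability = 0.7436.
Error variance = 537.476 − 399.659 = 137.816; SEM = √137.816 = 11.74.

11.74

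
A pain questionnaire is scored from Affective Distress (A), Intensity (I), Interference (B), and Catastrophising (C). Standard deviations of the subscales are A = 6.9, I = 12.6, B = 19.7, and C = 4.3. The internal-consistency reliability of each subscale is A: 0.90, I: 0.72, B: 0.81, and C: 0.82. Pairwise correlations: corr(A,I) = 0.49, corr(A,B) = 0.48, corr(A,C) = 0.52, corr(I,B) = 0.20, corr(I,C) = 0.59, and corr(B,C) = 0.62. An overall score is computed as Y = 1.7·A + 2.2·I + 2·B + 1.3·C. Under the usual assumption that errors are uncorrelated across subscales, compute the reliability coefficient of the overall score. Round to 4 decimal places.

0.8743

Var(Y) = 1.7²·6.9² + 2.2²·12.6² + 2²·19.7² + 1.3²·4.3² + 2·[3.74·6.9·12.6·0.49 + 3.4·6.9·19.7·0.48 + 2.21·6.9·4.3·0.52 + 4.4·12.6·19.7·0.20 + 2.86·12.6·4.3·0.59 + 2.6·19.7·4.3·0.62] = 2489.6 + 1723.34 = 4212.94.
Under uncorrelated errors the observed covariances equal the true-score covariances, so only the own-variance terms attenuate.
True-score variance = [1.7²·6.9²·0.90 + 2.2²·12.6²·0.72 + 2²·19.7²·0.81 + 1.3²·4.3²·0.82] + 1723.34 = 1960.12 + 1723.34 = 3683.46.
Reliability = 3683.46 / 4212.94 = 0.8743.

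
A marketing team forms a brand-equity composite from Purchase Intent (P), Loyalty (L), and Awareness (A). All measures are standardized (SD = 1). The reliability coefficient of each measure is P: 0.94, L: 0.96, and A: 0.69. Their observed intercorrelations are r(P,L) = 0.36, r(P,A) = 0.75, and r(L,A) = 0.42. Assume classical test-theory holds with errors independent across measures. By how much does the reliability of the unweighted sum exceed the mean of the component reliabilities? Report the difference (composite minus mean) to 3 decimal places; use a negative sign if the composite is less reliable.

0.069

Var(sum) = 3 + 3.06 = 6.06; true-score variance = 2.59 + 3.06 = 5.65; composite reliability = 0.9323.
Mean component reliability = 0.8633.
Difference = 0.9323 − 0.8633 = 0.069.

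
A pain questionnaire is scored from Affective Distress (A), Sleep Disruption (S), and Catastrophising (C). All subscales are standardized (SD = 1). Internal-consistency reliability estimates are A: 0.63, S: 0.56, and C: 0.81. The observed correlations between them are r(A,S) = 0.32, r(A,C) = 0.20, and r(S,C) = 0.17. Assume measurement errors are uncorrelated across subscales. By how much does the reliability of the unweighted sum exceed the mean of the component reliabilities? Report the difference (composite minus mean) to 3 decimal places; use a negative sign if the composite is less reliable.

0.105

Var(sum) = 3 + 1.38 = 4.38; true-score variance = 2 + 1.38 = 3.38; composite reliability = 0.7717.
Mean component reliability = 0.6667.
Difference = 0.7717 − 0.6667 = 0.105.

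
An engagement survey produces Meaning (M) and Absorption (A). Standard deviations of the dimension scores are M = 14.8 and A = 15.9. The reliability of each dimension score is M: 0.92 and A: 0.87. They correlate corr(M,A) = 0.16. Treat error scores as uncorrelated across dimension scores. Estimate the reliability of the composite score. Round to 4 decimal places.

0.9079

Var(M+A) = 14.8² + 15.9² + 2·[14.8·15.9·0.16] = 471.85 + 75.3024 = 547.152.
With uncorrelated errors the cross-covariances are all true-score covariance, so they carry over unchanged; only the diagonal terms shrink to ρᵢσᵢ².
True-score variance = [14.8²·0.92 + 15.9²·0.87] + 75.3024 = 421.462 + 75.3024 = 496.764.
Reliability = 496.764 / 547.152 = 0.9079.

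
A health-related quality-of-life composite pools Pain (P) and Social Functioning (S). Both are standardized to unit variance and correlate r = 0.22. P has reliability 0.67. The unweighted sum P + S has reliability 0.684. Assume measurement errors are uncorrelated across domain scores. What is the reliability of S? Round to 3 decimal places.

0.559

Var(P+S) = 2 + 2·0.22 = 2.440.
True-score variance = ρ_P + ρ_S + 2·0.22, so 0.684 = (0.67 + ρ_S + 0.44) / 2.440.
ρ_S = 0.684·2.440 − 0.67 − 0.44 = 0.559.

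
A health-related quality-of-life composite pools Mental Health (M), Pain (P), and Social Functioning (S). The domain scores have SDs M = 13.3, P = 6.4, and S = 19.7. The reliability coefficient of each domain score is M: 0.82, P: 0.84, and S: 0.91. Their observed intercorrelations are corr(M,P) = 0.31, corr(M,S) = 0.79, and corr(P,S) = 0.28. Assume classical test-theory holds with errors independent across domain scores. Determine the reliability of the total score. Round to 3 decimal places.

0.936

Var(M+P+S) = 13.3² + 6.4² + 19.7² + 2·[13.3·6.4·0.31 + 13.3·19.7·0.79 + 6.4·19.7·0.28] = 605.94 + 537.355 = 1143.3.
Because errors are independent across components, Cov(Tᵢ,Tⱼ) = Cov(Xᵢ,Xⱼ); the off-diagonal part of the true-score variance is the same as above.
True-score variance = [13.3²·0.82 + 6.4²·0.84 + 19.7²·0.91] + 537.355 = 532.618 + 537.355 = 1069.97.
Reliability = 1069.97 / 1143.3 = 0.936.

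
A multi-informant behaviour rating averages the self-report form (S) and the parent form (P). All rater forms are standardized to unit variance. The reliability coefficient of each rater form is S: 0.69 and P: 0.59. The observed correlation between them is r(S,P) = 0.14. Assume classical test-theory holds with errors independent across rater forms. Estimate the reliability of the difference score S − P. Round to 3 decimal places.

Var(S−P) = 1 + 1 − 2·0.14 = 2 − 0.28 = 1.72.
Under uncorrelated errors the observed covariances equal the true-score covariances, so only the own-variance terms attenuate.
True-score variance = [0.69 + 0.59] − 0.28 = 1.28 − 0.28 = 1.
Reliability = 1 / 1.72 = 0.581.

0.581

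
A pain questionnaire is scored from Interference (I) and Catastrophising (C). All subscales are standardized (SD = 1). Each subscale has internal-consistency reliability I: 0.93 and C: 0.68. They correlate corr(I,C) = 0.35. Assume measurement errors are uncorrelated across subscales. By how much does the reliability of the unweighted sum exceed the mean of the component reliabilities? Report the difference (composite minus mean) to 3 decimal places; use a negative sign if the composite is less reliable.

Var(sum) = 2 + 0.7 = 2.7; true-score variance = 1.61 + 0.7 = 2.31; composite reliability = 0.8556.
Mean component reliability = 0.8050.
Difference = 0.8556 − 0.8050 = 0.051.

0.051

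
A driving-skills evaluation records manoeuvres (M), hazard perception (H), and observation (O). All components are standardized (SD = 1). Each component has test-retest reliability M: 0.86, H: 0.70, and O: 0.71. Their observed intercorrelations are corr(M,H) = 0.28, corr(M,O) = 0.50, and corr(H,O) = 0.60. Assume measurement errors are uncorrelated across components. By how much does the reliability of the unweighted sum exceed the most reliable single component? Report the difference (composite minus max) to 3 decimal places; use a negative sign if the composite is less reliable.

Var(sum) = 3 + 2.76 = 5.76; true-score variance = 2.27 + 2.76 = 5.03; composite reliability = 0.8733.
Max component reliability = 0.8600.
Difference = 0.8733 − 0.8600 = 0.013.

0.013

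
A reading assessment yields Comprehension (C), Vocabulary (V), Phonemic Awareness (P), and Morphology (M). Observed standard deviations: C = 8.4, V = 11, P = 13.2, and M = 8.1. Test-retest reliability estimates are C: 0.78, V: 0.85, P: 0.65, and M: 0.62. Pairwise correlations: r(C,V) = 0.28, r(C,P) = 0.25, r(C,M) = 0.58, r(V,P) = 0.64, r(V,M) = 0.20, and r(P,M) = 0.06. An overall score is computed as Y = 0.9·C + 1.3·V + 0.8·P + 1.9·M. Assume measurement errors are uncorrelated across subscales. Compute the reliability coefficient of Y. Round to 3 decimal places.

Var(Y) = 0.9²·8.4² + 1.3²·11² + 0.8²·13.2² + 1.9²·8.1² + 2·[1.17·8.4·11·0.28 + 0.72·8.4·13.2·0.25 + 1.71·8.4·8.1·0.58 + 1.04·11·13.2·0.64 + 2.47·11·8.1·0.20 + 1.52·13.2·8.1·0.06] = 610.009 + 536.245 = 1146.25.
Because errors are independent across components, Cov(Tᵢ,Tⱼ) = Cov(Xᵢ,Xⱼ); the off-diagonal part of the true-score variance is the same as above.
True-score variance = [0.9²·8.4²·0.78 + 1.3²·11²·0.85 + 0.8²·13.2²·0.65 + 1.9²·8.1²·0.62] + 536.245 = 437.728 + 536.245 = 973.973.
Reliability = 973.973 / 1146.25 = 0.850.

0.850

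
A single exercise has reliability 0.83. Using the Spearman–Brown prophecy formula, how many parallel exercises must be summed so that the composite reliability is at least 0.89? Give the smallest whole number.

k ≥ ρ*(1−ρ₁)/(ρ₁(1−ρ*)) = 0.89·0.17 / (0.83·0.11) = 1.657.
Smallest integer k = 2.

2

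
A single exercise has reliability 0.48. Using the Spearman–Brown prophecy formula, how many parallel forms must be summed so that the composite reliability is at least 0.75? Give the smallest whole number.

4

k ≥ ρ*(1−ρ₁)/(ρ₁(1−ρ*)) = 0.75·0.52 / (0.48·0.25) = 3.250.
Smallest integer k = 4.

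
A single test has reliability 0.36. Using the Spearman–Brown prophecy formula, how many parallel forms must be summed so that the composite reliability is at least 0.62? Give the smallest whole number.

k ≥ ρ*(1−ρ₁)/(ρ₁(1−ρ*)) = 0.62·0.64 / (0.36·0.38) = 2.901.
Smallest integer k = 3.

3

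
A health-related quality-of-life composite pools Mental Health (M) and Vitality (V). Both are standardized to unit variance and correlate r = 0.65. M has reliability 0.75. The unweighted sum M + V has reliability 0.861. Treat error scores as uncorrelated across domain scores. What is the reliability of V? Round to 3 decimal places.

0.791

Var(M+V) = 2 + 2·0.65 = 3.300.
True-score variance = ρ_M + ρ_V + 2·0.65, so 0.861 = (0.75 + ρ_V + 1.30) / 3.300.
ρ_V = 0.861·3.300 − 0.75 − 1.30 = 0.791.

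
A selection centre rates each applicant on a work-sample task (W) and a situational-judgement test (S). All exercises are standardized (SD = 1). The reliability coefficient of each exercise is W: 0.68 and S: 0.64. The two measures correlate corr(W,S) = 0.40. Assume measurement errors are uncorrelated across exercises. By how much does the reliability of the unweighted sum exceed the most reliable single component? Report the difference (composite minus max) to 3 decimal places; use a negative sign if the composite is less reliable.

0.077

Var(sum) = 2 + 0.8 = 2.8; true-score variance = 1.32 + 0.8 = 2.12; composite reliability = 0.7571.
Max component reliability = 0.6800.
Difference = 0.7571 − 0.6800 = 0.077.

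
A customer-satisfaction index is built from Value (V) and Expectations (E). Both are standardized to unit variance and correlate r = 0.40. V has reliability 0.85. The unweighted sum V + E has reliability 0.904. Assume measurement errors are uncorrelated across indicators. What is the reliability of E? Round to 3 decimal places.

0.881

Var(V+E) = 2 + 2·0.40 = 2.800.
True-score variance = ρ_V + ρ_E + 2·0.40, so 0.904 = (0.85 + ρ_E + 0.80) / 2.800.
ρ_E = 0.904·2.800 − 0.85 − 0.80 = 0.881.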